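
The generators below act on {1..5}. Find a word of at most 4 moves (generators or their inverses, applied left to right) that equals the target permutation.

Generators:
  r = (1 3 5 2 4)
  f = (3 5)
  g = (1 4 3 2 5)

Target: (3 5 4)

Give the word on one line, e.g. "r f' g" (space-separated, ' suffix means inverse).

r' g'

  after r': (1 4 2 5 3)
  after g': (3 5 4)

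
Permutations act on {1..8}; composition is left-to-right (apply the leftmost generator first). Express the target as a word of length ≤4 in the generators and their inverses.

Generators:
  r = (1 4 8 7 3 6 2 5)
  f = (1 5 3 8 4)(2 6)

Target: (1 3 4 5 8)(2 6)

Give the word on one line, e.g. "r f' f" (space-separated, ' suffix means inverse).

f' f' f'

  after f': (1 4 8 3 5)(2 6)
  after f': (1 8 5 4 3)
  after f': (1 3 4 5 8)(2 6)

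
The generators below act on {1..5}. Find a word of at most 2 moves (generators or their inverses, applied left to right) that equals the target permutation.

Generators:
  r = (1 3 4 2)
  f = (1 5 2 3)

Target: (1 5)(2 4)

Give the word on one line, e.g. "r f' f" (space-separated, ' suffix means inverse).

  after f: (1 5 2 3)
  after r: (1 5)(2 4)

f r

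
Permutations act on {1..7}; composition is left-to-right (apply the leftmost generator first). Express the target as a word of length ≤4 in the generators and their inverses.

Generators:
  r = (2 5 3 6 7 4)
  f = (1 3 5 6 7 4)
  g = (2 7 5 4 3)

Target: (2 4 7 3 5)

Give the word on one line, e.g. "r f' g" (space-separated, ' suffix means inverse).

r' g g r'

  after r': (2 4 7 6 3 5)
  after g: (2 3 4 5 7 6)
  after g: (6 7)
  after r': (2 4 7 3 5)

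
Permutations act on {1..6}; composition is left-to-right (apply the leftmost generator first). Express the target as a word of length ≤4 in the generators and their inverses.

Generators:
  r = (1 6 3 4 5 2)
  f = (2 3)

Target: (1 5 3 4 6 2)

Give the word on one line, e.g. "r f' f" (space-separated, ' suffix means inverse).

f' r' r'

  after f': (2 3)
  after r': (1 2 6)(3 5 4)
  after r': (1 5 3 4 6 2)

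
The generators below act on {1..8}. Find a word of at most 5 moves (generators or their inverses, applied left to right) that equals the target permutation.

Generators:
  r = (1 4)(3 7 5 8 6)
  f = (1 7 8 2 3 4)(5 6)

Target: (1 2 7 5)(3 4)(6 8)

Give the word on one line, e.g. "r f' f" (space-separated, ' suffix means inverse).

  after r: (1 4)(3 7 5 8 6)
  after f': (1 3)(2 8 5 7 6)
  after f': (1 2 7 5)(3 4)(6 8)

r f' f'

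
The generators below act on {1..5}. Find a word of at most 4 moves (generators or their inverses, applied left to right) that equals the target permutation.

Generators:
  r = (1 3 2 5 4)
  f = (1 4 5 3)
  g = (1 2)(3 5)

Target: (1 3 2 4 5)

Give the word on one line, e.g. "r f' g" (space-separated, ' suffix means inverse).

  after g': (1 2)(3 5)
  after r': (1 3 2 4 5)

g' r'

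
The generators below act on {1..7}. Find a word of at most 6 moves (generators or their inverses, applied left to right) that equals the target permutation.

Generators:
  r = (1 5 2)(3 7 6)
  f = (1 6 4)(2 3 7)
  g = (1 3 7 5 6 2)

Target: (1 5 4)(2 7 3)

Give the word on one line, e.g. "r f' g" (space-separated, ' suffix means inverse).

  after r': (1 2 5)(3 6 7)
  after g': (1 6 3 5 2 7)
  after g': (1 5 6)(2 3 7)
  after f: (1 5 4)(2 7 3)

r' g' g' f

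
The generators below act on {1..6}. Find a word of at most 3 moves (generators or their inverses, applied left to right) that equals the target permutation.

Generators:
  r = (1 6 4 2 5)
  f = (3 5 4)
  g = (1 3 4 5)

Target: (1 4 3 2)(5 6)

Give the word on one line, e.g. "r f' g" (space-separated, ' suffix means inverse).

  after g: (1 3 4 5)
  after r: (1 3 2 5 6 4)
  after g: (1 4 3 2)(5 6)

g r g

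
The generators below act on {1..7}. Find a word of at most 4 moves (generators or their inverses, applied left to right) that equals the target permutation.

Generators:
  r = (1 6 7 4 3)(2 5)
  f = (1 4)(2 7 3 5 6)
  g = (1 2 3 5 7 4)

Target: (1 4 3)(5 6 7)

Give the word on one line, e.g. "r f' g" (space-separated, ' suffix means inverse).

g f' r' f

  after g: (1 2 3 5 7 4)
  after f': (1 6 5 2 7)
  after r': (2 6)(3 4 7)
  after f: (1 4 3)(5 6 7)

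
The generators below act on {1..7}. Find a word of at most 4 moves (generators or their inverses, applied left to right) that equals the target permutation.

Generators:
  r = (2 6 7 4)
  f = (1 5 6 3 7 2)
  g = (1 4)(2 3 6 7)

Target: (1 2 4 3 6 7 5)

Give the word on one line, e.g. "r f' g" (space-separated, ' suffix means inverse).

r' f'

  after r': (2 4 7 6)
  after f': (1 2 4 3 6 7 5)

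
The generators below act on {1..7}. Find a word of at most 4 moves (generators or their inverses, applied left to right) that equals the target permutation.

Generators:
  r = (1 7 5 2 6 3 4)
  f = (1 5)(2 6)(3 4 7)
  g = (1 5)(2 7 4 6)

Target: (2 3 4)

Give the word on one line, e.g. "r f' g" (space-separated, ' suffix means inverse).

g f

  after g: (1 5)(2 7 4 6)
  after f: (2 3 4)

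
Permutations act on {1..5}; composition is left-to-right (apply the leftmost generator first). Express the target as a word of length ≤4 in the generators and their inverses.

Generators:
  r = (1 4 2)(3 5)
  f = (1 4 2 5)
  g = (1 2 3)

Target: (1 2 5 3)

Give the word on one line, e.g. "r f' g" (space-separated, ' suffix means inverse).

g r r r

  after g: (1 2 3)
  after r: (2 5 3 4)
  after r: (1 4)(2 3)
  after r: (1 2 5 3)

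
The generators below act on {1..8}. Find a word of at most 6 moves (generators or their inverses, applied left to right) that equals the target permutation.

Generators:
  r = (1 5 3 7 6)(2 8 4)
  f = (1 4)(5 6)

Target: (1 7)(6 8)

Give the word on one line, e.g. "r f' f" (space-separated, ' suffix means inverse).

r f r' f f

  after r: (1 5 3 7 6)(2 8 4)
  after f: (1 6 4 2 8)(3 7 5)
  after r': (1 7)(6 8)
  after f: (1 7 4)(5 6 8)
  after f: (1 7)(6 8)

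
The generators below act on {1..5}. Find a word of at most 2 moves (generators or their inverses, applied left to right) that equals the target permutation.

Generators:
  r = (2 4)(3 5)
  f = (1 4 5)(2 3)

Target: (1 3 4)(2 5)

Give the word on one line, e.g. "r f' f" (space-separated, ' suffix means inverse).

f' r'

  after f': (1 5 4)(2 3)
  after r': (1 3 4)(2 5)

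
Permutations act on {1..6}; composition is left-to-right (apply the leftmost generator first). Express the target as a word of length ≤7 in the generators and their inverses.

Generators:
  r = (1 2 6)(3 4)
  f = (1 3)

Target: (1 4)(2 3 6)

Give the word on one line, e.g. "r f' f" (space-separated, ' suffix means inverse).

  after r': (1 6 2)(3 4)
  after f: (1 6 2 3 4)
  after r: (2 4)
  after f': (1 3)(2 4)
  after r': (1 4)(2 3 6)

r' f r f' r'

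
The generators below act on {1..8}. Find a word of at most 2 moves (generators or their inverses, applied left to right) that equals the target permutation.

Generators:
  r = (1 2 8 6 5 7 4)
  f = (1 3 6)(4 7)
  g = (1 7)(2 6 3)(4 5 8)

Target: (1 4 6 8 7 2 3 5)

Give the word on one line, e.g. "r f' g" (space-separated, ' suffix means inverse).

  after g': (1 7)(2 3 6)(4 8 5)
  after r: (1 4 6 8 7 2 3 5)

g' r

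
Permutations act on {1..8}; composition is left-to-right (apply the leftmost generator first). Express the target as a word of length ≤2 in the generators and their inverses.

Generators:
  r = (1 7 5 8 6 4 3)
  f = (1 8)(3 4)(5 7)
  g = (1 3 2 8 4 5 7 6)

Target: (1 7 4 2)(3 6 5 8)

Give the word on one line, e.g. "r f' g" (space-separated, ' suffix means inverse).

  after g': (1 6 7 5 4 8 2 3)
  after g': (1 7 4 2)(3 6 5 8)

g' g'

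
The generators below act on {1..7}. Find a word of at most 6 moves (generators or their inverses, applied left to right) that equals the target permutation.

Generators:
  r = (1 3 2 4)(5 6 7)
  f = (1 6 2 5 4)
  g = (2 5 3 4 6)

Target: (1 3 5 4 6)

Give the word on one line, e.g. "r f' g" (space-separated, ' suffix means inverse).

g f' g' f

  after g: (2 5 3 4 6)
  after f': (1 4)(3 5)
  after g': (1 3 2 6 4)
  after f: (1 3 5 4 6)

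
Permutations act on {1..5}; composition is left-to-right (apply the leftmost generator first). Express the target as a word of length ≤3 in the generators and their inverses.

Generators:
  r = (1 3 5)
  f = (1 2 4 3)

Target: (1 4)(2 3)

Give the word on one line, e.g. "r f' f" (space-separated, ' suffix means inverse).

  after f: (1 2 4 3)
  after f: (1 4)(2 3)

f f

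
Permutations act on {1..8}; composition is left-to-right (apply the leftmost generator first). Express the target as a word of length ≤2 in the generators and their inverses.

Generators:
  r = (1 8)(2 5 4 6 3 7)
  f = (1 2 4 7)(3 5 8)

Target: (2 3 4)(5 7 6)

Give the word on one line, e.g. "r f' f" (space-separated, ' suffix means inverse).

  after r': (1 8)(2 7 3 6 4 5)
  after r': (2 3 4)(5 7 6)

r' r'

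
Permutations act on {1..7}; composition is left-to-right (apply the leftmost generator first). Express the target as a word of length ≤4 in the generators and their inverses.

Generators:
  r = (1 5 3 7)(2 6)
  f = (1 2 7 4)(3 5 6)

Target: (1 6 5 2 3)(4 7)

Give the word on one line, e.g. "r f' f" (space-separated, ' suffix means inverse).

  after f: (1 2 7 4)(3 5 6)
  after r': (1 6 5 2 3)(4 7)

f r'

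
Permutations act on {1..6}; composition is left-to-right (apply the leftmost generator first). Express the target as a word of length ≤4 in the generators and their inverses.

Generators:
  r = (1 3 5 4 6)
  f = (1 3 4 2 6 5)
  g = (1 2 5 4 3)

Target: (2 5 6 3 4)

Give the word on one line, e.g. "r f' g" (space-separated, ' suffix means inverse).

g r g'

  after g: (1 2 5 4 3)
  after r: (1 2 4 5 6)
  after g': (2 5 6 3 4)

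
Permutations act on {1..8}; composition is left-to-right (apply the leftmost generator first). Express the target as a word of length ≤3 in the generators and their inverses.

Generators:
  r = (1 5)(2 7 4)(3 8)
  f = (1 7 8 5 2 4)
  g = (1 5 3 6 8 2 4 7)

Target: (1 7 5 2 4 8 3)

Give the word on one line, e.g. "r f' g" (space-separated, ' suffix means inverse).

  after r: (1 5)(2 7 4)(3 8)
  after f': (1 8 3 7 2)(4 5)
  after f': (1 7 5 2 4 8 3)

r f' f'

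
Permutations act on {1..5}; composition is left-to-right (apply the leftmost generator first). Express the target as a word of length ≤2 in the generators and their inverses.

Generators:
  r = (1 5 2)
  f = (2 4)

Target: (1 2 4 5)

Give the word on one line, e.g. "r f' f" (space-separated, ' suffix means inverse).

  after f: (2 4)
  after r': (1 2 4 5)

f r'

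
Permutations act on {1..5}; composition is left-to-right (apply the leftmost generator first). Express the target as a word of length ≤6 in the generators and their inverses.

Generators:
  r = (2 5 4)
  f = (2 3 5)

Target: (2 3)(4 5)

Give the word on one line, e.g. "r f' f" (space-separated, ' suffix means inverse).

  after r: (2 5 4)
  after f: (3 5 4)
  after r: (2 5)(3 4)
  after f': (2 3 4)
  after r: (2 3)(4 5)

r f r f' r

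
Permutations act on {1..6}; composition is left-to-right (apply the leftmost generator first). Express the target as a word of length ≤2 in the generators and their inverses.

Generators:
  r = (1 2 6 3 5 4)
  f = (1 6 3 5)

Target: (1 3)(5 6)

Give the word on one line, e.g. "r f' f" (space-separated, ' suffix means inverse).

f' f'

  after f': (1 5 3 6)
  after f': (1 3)(5 6)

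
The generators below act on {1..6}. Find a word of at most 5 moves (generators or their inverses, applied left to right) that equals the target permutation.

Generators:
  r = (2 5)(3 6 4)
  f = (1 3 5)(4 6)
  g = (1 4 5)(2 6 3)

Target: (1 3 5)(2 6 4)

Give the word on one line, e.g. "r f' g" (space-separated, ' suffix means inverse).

  after r': (2 5)(3 4 6)
  after g': (1 5 3)(2 4)
  after f': (1 3 5)(2 6 4)

r' g' f'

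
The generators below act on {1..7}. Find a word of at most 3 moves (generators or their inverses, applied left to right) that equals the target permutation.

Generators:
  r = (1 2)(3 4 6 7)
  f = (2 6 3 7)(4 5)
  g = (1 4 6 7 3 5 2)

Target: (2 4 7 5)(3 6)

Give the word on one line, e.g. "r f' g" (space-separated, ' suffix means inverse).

  after r: (1 2)(3 4 6 7)
  after g: (2 4 7 5)(3 6)

r g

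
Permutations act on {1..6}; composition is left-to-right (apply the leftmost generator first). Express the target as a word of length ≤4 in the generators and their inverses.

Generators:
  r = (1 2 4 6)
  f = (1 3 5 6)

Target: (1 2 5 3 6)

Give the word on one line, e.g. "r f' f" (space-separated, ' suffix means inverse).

  after r': (1 6 4 2)
  after r': (1 4)(2 6)
  after f': (1 4 6 2 5 3)
  after r': (1 2 5 3 6)

r' r' f' r'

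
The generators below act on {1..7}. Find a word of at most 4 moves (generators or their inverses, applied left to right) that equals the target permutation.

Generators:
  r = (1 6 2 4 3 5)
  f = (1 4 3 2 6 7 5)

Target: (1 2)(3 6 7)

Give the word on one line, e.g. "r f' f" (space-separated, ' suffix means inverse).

f r'

  after f: (1 4 3 2 6 7 5)
  after r': (1 2)(3 6 7)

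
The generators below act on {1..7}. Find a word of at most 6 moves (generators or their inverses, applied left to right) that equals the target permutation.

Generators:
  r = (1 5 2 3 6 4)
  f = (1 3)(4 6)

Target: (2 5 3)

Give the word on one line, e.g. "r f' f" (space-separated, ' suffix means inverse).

  after f: (1 3)(4 6)
  after r: (1 6)(2 3 5)
  after f': (1 4 6 3 5 2)
  after r: (2 5 3)

f r f' r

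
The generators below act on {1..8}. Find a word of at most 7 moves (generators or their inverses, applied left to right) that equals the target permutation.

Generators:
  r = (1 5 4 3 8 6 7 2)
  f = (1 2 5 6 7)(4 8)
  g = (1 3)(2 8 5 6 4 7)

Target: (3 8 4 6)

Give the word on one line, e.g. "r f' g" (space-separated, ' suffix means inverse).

  after r': (1 2 7 6 8 3 4 5)
  after g': (1 7 5 3 6 2 4 8)
  after r: (1 2 3 7 4 6)(5 8)
  after g': (1 7 6 3 4 5 2)
  after f: (3 8 4 6)

r' g' r g' f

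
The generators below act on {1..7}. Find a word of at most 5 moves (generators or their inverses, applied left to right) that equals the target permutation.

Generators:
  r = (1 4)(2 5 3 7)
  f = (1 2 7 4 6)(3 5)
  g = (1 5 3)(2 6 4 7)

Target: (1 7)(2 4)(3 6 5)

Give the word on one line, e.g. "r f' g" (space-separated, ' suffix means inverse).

f g g f'

  after f: (1 2 7 4 6)(3 5)
  after g: (1 6 5)
  after g: (1 4 7 2 6 3)
  after f': (1 7)(2 4)(3 6 5)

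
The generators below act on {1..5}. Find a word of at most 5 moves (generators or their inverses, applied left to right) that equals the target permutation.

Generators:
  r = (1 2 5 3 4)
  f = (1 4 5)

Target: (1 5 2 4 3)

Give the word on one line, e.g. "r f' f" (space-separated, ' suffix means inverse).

f r f'

  after f: (1 4 5)
  after r: (2 5)(3 4)
  after f': (1 5 2 4 3)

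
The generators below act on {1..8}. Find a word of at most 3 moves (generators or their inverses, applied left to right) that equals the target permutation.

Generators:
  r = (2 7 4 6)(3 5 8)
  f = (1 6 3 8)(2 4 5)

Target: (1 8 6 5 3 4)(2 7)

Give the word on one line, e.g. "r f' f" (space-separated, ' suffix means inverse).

  after r: (2 7 4 6)(3 5 8)
  after f': (1 8 6 5 3 4)(2 7)

r f'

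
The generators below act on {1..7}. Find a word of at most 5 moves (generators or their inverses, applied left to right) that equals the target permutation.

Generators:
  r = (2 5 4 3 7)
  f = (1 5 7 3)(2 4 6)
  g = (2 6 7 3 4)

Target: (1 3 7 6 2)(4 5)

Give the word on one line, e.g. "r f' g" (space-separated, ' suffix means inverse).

  after r': (2 7 3 4 5)
  after g: (2 3)(4 5 6 7)
  after r': (2 4)(3 7 5 6)
  after r': (2 5 6 4 7)
  after f': (1 3 7 6 2)(4 5)

r' g r' r' f'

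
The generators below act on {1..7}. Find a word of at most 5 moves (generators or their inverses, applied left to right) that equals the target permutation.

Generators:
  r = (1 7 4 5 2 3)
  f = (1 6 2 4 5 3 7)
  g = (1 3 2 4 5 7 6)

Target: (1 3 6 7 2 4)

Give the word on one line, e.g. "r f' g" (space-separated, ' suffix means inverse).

f g r'

  after f: (1 6 2 4 5 3 7)
  after g: (2 5)(3 6 4 7)
  after r': (1 3 6 7 2 4)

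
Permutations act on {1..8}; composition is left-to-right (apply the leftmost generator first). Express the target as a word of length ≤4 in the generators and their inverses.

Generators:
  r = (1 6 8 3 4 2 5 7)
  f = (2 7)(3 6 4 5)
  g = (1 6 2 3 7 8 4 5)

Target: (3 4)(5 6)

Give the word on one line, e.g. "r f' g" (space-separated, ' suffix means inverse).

f f

  after f: (2 7)(3 6 4 5)
  after f: (3 4)(5 6)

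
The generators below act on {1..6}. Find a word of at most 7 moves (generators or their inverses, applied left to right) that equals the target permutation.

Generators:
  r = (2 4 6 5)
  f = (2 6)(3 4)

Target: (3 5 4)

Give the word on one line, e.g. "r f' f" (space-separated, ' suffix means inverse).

  after f': (2 6)(3 4)
  after r: (2 5)(3 6 4)
  after r: (3 5 4)
  after f: (2 6)(3 5)
  after f: (3 5 4)

f' r r f f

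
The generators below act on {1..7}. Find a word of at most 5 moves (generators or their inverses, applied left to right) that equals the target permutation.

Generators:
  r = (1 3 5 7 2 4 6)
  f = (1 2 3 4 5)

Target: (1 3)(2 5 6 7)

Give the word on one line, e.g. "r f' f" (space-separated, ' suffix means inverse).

r r f' r' f

  after r: (1 3 5 7 2 4 6)
  after r: (1 5 2 6 3 7 4)
  after f': (1 4 5)(2 6)(3 7)
  after r': (1 2 4 3 5 6 7)
  after f: (1 3)(2 5 6 7)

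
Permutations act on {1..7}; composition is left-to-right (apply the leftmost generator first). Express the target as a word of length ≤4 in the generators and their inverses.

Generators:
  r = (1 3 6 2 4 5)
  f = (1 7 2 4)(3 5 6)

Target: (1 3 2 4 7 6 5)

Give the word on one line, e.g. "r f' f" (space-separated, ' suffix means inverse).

f' f' r' r'

  after f': (1 4 2 7)(3 6 5)
  after f': (1 2)(3 5 6)(4 7)
  after r': (1 6)(2 5 3 4 7)
  after r': (1 3 2 4 7 6 5)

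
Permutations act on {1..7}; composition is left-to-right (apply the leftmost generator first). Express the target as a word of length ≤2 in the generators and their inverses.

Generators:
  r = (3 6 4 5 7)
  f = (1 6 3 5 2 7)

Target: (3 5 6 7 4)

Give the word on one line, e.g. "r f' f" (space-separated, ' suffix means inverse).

r' r'

  after r': (3 7 5 4 6)
  after r': (3 5 6 7 4)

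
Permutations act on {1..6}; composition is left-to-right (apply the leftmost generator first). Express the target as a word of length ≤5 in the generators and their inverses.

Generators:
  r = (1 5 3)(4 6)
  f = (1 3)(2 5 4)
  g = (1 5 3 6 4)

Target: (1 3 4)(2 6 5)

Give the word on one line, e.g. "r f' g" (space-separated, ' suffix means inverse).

r' g f' g'

  after r': (1 3 5)(4 6)
  after g: (1 6)
  after f': (1 6 3)(2 4 5)
  after g': (1 3 4)(2 6 5)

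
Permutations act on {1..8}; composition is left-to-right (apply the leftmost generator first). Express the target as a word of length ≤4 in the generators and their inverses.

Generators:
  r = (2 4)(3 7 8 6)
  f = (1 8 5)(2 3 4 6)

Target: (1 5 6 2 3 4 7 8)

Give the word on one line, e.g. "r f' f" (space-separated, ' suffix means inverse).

f' r

  after f': (1 5 8)(2 6 4 3)
  after r: (1 5 6 2 3 4 7 8)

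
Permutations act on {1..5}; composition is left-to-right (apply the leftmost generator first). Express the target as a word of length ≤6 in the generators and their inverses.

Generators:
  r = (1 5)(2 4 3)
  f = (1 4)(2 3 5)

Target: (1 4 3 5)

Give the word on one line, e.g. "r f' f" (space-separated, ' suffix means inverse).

  after f: (1 4)(2 3 5)
  after f: (2 5 3)
  after r: (1 5 2)(3 4)
  after r: (2 5 4)
  after f: (1 4 3 5)

f f r r f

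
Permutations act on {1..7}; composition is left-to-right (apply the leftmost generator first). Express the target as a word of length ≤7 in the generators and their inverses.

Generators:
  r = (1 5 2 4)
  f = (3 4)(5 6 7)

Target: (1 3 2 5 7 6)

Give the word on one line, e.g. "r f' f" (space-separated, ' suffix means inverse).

  after f': (3 4)(5 7 6)
  after r': (1 4 3 2 5 7 6)
  after f': (1 3 2 7 5 6)
  after f': (1 4 3 2 6)
  after f': (1 3 2 5 7 6)

f' r' f' f' f'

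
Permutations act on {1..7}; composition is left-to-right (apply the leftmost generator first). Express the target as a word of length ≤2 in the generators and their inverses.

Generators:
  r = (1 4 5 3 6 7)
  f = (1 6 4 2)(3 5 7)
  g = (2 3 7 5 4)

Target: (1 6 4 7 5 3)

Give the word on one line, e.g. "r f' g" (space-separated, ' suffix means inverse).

g' f

  after g': (2 4 5 7 3)
  after f: (1 6 4 7 5 3)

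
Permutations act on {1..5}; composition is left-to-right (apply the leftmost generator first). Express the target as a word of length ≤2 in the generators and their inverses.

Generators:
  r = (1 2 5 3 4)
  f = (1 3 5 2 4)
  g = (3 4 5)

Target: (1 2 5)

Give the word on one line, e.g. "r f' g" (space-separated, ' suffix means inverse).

  after g': (3 5 4)
  after r: (1 2 5)

g' r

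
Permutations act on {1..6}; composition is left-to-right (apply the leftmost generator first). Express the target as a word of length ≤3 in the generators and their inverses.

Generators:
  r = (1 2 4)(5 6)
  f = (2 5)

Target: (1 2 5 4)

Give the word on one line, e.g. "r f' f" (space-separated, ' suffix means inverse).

  after f: (2 5)
  after r': (1 4 2 6 5)
  after r': (1 2 5 4)

f r' r'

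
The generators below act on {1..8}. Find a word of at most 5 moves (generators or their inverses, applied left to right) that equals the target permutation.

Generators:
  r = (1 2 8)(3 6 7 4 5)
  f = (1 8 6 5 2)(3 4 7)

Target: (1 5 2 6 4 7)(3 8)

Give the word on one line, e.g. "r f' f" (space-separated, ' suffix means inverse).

f r f' f'

  after f: (1 8 6 5 2)(3 4 7)
  after r: (3 5 8 7 6)
  after f': (1 2 5)(3 6 7 8 4)
  after f': (1 5 2 6 4 7)(3 8)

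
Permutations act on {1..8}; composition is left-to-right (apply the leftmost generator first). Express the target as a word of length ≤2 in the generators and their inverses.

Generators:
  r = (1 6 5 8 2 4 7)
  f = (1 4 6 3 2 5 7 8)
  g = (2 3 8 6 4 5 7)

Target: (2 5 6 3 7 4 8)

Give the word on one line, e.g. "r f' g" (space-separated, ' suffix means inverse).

g' g'

  after g': (2 7 5 4 6 8 3)
  after g': (2 5 6 3 7 4 8)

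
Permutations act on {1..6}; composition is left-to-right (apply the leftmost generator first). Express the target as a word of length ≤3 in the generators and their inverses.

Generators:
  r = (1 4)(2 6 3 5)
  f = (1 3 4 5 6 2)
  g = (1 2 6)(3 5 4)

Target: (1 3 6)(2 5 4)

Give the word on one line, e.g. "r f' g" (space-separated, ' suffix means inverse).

  after r: (1 4)(2 6 3 5)
  after g': (1 5)(4 6)
  after r': (1 3 6)(2 5 4)

r g' r'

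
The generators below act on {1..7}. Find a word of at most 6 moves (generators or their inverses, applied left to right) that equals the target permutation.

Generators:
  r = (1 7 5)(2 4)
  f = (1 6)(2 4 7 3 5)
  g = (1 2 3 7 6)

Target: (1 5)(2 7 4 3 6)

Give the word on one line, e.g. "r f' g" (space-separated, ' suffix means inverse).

f' g r r

  after f': (1 6)(2 5 3 7 4)
  after g: (2 5 7 4 3 6)
  after r: (1 7 2)(3 6 4)
  after r: (1 5)(2 7 4 3 6)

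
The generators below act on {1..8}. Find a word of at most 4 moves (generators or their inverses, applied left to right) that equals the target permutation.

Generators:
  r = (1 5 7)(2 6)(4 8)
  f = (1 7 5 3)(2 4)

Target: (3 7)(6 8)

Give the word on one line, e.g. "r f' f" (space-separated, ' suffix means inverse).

r' f r'

  after r': (1 7 5)(2 6)(4 8)
  after f: (1 5 7 3)(2 6 4 8)
  after r': (3 7)(6 8)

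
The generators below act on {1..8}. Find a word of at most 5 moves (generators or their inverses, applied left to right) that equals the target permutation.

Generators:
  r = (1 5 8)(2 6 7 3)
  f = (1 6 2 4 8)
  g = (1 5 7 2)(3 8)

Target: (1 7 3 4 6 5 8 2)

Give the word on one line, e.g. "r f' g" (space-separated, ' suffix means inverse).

  after g: (1 5 7 2)(3 8)
  after r: (1 8 2 5 3)(6 7)
  after f': (1 4 2 5 3 8 6 7)
  after f': (1 2 5 3 4 6 7 8)
  after g': (1 7 3 4 6 5 8 2)

g r f' f' g'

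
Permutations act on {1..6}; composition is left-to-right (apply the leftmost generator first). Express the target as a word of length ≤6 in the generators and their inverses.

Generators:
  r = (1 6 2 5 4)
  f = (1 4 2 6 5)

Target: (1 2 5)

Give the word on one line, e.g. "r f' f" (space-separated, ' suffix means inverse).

r f r f

  after r: (1 6 2 5 4)
  after f: (1 5 2)
  after r: (1 4)(2 6)
  after f: (1 2 5)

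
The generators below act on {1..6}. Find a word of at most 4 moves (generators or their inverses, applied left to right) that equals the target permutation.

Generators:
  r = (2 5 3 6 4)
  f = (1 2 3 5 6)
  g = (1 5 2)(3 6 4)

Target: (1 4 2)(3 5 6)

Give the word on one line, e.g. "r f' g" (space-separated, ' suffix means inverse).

  after f: (1 2 3 5 6)
  after r': (1 4 6)(2 5 3)
  after f: (1 4)(2 6)
  after f: (1 4 2)(3 5 6)

f r' f f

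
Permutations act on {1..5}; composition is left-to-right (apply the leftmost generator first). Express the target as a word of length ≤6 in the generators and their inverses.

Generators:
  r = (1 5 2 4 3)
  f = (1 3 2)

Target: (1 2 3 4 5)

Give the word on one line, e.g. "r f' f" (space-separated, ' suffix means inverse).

  after f': (1 2 3)
  after r': (1 5)(2 4)
  after r': (3 4 5)
  after f': (1 2 3 4 5)

f' r' r' f'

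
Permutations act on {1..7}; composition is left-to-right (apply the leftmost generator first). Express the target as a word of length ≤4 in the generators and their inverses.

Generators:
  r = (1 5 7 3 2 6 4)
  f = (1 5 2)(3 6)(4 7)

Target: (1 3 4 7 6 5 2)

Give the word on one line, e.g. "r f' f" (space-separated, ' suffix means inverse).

r' r' r' r'

  after r': (1 4 6 2 3 7 5)
  after r': (1 6 3 5 4 2 7)
  after r': (1 2 5 6 7 4 3)
  after r': (1 3 4 7 6 5 2)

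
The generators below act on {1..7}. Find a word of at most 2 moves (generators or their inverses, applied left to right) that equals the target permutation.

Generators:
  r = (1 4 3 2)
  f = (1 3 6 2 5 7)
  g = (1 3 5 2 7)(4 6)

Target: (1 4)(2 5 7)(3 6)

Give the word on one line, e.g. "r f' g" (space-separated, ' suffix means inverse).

  after f: (1 3 6 2 5 7)
  after r': (1 4)(2 5 7)(3 6)

f r'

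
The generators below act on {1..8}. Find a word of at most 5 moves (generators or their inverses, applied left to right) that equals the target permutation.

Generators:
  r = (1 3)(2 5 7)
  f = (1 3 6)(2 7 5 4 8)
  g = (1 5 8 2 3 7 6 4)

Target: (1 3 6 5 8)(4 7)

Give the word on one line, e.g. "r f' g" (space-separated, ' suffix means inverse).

g r' f g'

  after g: (1 5 8 2 3 7 6 4)
  after r': (1 2)(3 5 8 7 6 4)
  after f: (1 7)(2 3 4 6 8 5)
  after g': (1 3 6 5 8)(4 7)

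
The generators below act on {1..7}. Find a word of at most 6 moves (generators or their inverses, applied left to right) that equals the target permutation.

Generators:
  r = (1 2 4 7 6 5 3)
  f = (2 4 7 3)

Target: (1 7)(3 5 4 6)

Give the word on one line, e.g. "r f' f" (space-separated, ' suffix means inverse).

f' r f r

  after f': (2 3 7 4)
  after r: (1 2)(3 6 5)
  after f: (1 4 7 3 6 5 2)
  after r: (1 7)(3 5 4 6)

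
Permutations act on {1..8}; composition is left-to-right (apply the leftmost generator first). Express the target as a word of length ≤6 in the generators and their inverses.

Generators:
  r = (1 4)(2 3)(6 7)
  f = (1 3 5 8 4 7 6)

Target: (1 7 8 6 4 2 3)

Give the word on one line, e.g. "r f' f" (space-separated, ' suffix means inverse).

r f r' f'

  after r: (1 4)(2 3)(6 7)
  after f: (1 7)(2 5 8 4 3)
  after r': (1 6 7 4 2 5 8)
  after f': (1 7 8 6 4 2 3)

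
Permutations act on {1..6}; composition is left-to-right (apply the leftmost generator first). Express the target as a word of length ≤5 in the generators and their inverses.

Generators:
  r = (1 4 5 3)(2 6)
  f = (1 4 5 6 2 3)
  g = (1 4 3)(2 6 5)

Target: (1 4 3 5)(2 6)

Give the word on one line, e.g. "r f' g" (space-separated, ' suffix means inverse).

f' g f r' g

  after f': (1 3 2 6 5 4)
  after g: (2 5 3 6)
  after f: (1 4 5)(2 6 3)
  after r': (3 6 5)
  after g: (1 4 3 5)(2 6)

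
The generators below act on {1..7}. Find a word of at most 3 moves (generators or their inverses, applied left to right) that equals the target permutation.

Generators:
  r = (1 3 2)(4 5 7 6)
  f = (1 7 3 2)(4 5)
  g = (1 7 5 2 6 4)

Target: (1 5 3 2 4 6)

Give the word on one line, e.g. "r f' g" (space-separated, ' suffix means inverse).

g' f

  after g': (1 4 6 2 5 7)
  after f: (1 5 3 2 4 6)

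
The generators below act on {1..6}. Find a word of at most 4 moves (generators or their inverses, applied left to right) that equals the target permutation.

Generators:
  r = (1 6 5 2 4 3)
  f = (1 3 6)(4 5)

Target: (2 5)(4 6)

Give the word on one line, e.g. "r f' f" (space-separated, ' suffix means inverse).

  after f': (1 6 3)(4 5)
  after r': (2 5)(4 6)

f' r'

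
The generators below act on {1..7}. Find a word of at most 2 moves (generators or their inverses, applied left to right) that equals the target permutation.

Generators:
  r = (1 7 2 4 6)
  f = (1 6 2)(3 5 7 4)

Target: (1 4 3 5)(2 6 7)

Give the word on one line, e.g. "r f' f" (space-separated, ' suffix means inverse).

  after f: (1 6 2)(3 5 7 4)
  after r': (1 4 3 5)(2 6 7)

f r'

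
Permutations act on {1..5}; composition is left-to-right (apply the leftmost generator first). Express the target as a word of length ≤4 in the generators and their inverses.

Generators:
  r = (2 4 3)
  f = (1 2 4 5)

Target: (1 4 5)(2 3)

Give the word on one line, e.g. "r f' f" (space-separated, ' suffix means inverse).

f r

  after f: (1 2 4 5)
  after r: (1 4 5)(2 3)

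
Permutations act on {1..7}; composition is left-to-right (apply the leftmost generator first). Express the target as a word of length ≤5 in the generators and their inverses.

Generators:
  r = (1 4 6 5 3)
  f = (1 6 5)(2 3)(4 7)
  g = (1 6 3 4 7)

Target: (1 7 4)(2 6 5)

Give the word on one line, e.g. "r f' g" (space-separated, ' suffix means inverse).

f g r r f'

  after f: (1 6 5)(2 3)(4 7)
  after g: (1 3 2 4)(5 6)
  after r: (2 6 3)
  after r: (1 4 6)(2 5 3)
  after f': (1 7 4)(2 6 5)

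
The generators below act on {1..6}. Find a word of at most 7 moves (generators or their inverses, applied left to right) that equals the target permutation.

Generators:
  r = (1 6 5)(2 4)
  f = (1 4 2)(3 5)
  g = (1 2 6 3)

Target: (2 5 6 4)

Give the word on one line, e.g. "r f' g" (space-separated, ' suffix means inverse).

f g g g f'

  after f: (1 4 2)(3 5)
  after g: (1 4 6 3 5)
  after g: (1 4 3 5 2 6)
  after g: (1 4)(2 3 5 6)
  after f': (2 5 6 4)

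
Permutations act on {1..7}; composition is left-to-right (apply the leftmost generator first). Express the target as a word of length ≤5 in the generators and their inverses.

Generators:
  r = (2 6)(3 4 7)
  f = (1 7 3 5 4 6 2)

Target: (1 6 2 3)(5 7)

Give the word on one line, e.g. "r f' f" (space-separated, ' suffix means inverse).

r' f' r'

  after r': (2 6)(3 7 4)
  after f': (1 2 4 7 5 3)
  after r': (1 6 2 3)(5 7)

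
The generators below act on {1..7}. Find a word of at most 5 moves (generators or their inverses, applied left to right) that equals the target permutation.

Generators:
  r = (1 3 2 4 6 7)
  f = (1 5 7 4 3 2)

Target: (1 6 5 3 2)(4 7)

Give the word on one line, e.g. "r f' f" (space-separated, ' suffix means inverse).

f r' f r' f

  after f: (1 5 7 4 3 2)
  after r': (1 5 6 4)(2 7)
  after f: (1 7)(2 4 5 6 3)
  after r': (1 6)(4 5)
  after f: (1 6 5 3 2)(4 7)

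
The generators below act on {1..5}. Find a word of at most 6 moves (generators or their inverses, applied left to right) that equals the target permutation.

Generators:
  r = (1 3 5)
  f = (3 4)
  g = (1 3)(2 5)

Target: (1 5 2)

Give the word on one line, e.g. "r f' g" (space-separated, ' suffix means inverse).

  after f': (3 4)
  after g: (1 3 4)(2 5)
  after r: (1 5 2)(3 4)
  after f: (1 5 2)

f' g r f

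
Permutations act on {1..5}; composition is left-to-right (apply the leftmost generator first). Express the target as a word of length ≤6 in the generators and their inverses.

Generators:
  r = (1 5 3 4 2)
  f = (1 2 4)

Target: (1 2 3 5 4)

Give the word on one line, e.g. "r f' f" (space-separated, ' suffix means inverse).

f' f' r' f'

  after f': (1 4 2)
  after f': (1 2 4)
  after r': (1 4 2 3 5)
  after f': (1 2 3 5 4)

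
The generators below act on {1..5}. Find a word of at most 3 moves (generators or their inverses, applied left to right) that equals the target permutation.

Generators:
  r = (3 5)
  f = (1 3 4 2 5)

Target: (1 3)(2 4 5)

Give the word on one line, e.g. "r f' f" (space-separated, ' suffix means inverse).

f' r

  after f': (1 5 2 4 3)
  after r: (1 3)(2 4 5)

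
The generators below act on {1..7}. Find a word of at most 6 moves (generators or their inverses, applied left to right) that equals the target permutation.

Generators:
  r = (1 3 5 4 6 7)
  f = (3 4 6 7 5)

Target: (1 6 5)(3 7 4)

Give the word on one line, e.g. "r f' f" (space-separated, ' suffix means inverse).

  after r: (1 3 5 4 6 7)
  after r: (1 5 6)(3 4 7)
  after r: (1 4)(3 6)(5 7)
  after r: (1 6 5)(3 7 4)

r r r r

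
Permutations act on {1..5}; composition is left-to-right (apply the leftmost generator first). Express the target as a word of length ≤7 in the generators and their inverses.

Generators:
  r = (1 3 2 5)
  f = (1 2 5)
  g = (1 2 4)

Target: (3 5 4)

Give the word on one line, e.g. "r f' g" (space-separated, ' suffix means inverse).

  after f: (1 2 5)
  after g': (2 5 4)
  after r: (1 3 2)(4 5)
  after f': (1 3)(2 5 4)
  after r': (3 5 4)

f g' r f' r'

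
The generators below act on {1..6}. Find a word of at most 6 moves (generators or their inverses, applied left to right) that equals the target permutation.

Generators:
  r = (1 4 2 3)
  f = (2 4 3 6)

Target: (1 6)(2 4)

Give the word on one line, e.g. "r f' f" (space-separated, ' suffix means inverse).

  after f: (2 4 3 6)
  after r: (1 4)(3 6)
  after r: (1 2 3 6)
  after f': (1 6)(2 4)

f r r f'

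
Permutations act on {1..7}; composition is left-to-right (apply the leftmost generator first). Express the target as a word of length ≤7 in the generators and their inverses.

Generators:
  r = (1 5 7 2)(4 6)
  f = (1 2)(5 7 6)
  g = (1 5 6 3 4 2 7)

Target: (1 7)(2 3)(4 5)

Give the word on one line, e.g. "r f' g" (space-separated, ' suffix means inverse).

  after r': (1 2 7 5)(4 6)
  after g': (1 4 5 7)(3 6)
  after g': (1 3 5 2 4)
  after g': (1 6 5 4 7 2 3)
  after f': (1 7)(2 3)(4 5)

r' g' g' g' f'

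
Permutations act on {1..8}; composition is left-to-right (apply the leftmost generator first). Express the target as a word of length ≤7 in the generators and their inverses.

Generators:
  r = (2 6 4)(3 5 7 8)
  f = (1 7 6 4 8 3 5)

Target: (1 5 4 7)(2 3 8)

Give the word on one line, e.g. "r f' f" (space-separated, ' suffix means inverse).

f' f' r' f f

  after f': (1 5 3 8 4 6 7)
  after f': (1 3 4 7 5 8 6)
  after r': (1 8 2 4 5 7 3 6)
  after f: (1 3 4)(2 8)(5 6 7)
  after f: (1 5 4 7)(2 3 8)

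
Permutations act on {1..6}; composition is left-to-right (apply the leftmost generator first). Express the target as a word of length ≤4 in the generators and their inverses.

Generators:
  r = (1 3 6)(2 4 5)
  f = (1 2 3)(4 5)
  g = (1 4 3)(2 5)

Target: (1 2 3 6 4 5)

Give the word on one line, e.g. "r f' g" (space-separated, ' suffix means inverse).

f' f' r' g'

  after f': (1 3 2)(4 5)
  after f': (1 2 3)
  after r': (1 5 4 2)(3 6)
  after g': (1 2 3 6 4 5)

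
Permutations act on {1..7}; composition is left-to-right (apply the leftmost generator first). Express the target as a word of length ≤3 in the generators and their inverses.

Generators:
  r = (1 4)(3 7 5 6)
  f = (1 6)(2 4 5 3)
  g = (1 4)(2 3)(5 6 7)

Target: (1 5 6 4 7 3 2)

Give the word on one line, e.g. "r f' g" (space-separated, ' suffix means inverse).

  after f: (1 6)(2 4 5 3)
  after r': (1 5 6 4 7 3 2)

f r'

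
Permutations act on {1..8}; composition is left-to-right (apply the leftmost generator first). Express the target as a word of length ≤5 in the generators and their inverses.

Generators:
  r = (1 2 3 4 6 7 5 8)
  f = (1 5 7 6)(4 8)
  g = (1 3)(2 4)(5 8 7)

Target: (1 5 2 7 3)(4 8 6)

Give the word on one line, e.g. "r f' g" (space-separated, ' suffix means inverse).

  after g: (1 3)(2 4)(5 8 7)
  after f': (1 3 6 7)(2 8 5 4)
  after g': (2 5)(3 6 8 7)
  after f: (1 5 2 7 3)(4 8 6)

g f' g' f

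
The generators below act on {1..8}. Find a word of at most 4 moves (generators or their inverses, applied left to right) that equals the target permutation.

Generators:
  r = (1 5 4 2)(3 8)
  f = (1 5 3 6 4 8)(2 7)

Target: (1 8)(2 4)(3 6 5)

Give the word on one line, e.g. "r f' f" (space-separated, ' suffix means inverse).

  after r: (1 5 4 2)(3 8)
  after f': (2 8 5 6 3 4 7)
  after f': (1 8)(2 4)(3 6 5)

r f' f'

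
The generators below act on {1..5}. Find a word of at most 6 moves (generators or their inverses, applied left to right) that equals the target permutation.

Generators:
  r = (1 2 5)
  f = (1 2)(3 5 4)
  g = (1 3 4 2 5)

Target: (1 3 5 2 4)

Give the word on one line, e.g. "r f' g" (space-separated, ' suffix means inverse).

r g g g

  after r: (1 2 5)
  after g: (1 5 3 4 2)
  after g: (2 3)(4 5)
  after g: (1 3 5 2 4)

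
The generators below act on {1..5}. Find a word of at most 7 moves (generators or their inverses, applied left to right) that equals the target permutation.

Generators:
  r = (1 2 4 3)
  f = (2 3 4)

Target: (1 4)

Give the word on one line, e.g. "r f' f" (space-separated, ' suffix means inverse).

f' f' r' f' f'

  after f': (2 4 3)
  after f': (2 3 4)
  after r': (1 3 2 4)
  after f': (1 2 3 4)
  after f': (1 4)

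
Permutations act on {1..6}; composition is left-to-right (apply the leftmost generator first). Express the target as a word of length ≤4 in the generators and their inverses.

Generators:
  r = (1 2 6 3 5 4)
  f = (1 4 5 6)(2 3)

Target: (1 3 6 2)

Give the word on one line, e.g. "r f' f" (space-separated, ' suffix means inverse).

  after r: (1 2 6 3 5 4)
  after f: (1 3 6 2)

r f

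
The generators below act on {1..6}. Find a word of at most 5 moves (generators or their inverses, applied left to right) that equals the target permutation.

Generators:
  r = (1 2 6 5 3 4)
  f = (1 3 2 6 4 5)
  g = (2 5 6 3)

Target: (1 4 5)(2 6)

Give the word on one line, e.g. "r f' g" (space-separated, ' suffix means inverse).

f' g' g' r g'

  after f': (1 5 4 6 2 3)
  after g': (1 2 6 3)(4 5)
  after g': (1 3)(2 5 4)
  after r: (1 4 6 5)(2 3)
  after g': (1 4 5)(2 6)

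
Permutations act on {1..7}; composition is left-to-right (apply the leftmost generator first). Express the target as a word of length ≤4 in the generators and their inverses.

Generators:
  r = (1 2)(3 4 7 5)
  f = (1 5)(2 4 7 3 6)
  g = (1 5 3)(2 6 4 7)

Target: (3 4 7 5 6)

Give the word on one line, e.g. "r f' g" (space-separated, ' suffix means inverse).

  after g: (1 5 3)(2 6 4 7)
  after f: (3 5 6 7 4)
  after r: (1 2)(5 6)
  after r: (3 4 7 5 6)

g f r r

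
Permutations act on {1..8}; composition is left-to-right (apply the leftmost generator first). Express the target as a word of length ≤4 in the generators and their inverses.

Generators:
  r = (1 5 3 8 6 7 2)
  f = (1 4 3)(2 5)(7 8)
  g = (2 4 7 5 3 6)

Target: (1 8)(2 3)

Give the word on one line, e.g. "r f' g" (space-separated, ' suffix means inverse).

  after g': (2 6 3 5 7 4)
  after r': (1 2 8 3)(4 7)(5 6)
  after g': (1 6 7 2 8 5 3)
  after r': (1 8)(2 3)

g' r' g' r'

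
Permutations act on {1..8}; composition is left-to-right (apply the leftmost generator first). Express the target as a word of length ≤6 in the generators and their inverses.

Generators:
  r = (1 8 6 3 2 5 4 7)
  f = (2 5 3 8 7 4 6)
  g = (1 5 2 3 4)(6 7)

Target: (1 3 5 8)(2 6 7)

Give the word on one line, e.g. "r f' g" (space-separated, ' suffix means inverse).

  after r: (1 8 6 3 2 5 4 7)
  after r: (1 6 2 4)(3 5 7 8)
  after f': (1 4)(2 7 3)(5 8)
  after g': (1 3 5 8)(2 6 7)

r r f' g'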